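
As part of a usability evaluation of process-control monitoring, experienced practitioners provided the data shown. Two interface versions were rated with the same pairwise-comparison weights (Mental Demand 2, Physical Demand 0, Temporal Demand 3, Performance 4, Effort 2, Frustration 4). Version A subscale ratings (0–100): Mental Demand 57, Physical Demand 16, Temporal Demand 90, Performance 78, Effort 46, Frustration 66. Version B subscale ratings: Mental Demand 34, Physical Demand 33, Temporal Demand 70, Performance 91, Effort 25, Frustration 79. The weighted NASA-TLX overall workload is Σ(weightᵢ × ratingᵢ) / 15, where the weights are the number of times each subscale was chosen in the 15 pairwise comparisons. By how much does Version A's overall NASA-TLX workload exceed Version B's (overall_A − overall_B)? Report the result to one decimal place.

2.9

Version A weighted sum = 2·57 + 0·16 + 3·90 + 4·78 + 2·46 + 4·66 = 114 + 0 + 270 + 312 + 92 + 264 = 1052; overall_A = 1052/15 = 70.1333.
Version B weighted sum = 2·34 + 0·33 + 3·70 + 4·91 + 2·25 + 4·79 = 68 + 0 + 210 + 364 + 50 + 316 = 1008; overall_B = 1008/15 = 67.2000.
Difference = 70.1333 − 67.2000 = 2.9333 ≈ 2.9.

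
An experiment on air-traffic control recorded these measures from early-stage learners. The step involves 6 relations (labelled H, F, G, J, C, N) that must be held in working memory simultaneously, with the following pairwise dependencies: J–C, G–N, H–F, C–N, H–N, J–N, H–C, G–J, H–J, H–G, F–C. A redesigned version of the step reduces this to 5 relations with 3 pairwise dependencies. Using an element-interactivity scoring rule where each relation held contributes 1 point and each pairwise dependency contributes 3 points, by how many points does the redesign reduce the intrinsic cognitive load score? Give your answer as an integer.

Original: 6 × 1 + 11 × 3 = 6 + 33 = 39.
Redesigned: 5 × 1 + 3 × 3 = 5 + 9 = 14.
Reduction = 39 − 14 = 25.

25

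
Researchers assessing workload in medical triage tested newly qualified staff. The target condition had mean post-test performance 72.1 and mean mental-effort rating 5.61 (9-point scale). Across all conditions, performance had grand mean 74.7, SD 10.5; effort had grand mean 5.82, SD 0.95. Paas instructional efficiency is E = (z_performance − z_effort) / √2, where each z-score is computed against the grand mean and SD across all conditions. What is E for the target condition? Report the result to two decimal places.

-0.02

z_performance = (72.1 − 74.7) / 10.5 = -2.6000 / 10.5 = -0.2476.
z_effort = (5.61 − 5.82) / 0.95 = -0.2100 / 0.95 = -0.2211.
z_P − z_E = -0.2476 − (-0.2211) = -0.0265.
E = -0.0265 / √2 = -0.0265 / 1.41421 = -0.0187 ≈ -0.02.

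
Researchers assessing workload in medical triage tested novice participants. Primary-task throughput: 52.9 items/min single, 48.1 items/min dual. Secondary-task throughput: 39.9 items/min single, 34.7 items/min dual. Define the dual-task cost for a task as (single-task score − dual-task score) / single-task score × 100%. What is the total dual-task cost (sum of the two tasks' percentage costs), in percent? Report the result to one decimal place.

22.1

Primary cost = (52.9 − 48.1) / 52.9 × 100% = 9.0737%.
Secondary cost = (39.9 − 34.7) / 39.9 × 100% = 13.0326%.
Total = 9.0737% + 13.0326% = 22.1063% ≈ 22.1%.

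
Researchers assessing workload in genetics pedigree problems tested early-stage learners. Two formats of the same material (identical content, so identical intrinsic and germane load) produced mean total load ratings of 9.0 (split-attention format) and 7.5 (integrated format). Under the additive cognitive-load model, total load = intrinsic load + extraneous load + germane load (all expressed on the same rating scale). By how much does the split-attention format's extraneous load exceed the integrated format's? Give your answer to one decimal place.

1.5

Intrinsic and germane load are equal across formats, so the difference in total load equals the difference in extraneous load.
Extraneous-load difference = 9.0 − 7.5 = 1.5.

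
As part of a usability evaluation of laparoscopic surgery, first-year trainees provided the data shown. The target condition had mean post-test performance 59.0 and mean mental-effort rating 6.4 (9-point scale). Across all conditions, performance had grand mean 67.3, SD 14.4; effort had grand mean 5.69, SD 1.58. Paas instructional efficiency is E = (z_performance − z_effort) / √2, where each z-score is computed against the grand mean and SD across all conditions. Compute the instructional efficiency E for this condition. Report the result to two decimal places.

-0.73

z_performance = (59.0 − 67.3) / 14.4 = -8.3000 / 14.4 = -0.5764.
z_effort = (6.4 − 5.69) / 1.58 = 0.7100 / 1.58 = 0.4494.
z_P − z_E = -0.5764 − 0.4494 = -1.0258.
E = -1.0258 / √2 = -1.0258 / 1.41421 = -0.7254 ≈ -0.73.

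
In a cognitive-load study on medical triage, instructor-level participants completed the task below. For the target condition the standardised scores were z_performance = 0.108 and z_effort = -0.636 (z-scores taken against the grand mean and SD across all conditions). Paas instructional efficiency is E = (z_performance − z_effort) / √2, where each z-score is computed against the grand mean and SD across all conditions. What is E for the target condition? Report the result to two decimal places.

z_P − z_E = 0.108 − (-0.636) = 0.7440.
E = 0.7440 / √2 = 0.7440 / 1.41421 = 0.5261 ≈ 0.53.

0.53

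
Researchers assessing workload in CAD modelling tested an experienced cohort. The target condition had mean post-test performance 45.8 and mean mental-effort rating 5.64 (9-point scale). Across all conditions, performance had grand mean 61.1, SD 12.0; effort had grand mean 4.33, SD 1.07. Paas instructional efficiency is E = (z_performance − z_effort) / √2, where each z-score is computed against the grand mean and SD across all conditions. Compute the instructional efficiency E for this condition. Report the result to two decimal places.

z_performance = (45.8 − 61.1) / 12.0 = -15.3000 / 12.0 = -1.2750.
z_effort = (5.64 − 4.33) / 1.07 = 1.3100 / 1.07 = 1.2243.
z_P − z_E = -1.2750 − 1.2243 = -2.4993.
E = -2.4993 / √2 = -2.4993 / 1.41421 = -1.7673 ≈ -1.77.

-1.77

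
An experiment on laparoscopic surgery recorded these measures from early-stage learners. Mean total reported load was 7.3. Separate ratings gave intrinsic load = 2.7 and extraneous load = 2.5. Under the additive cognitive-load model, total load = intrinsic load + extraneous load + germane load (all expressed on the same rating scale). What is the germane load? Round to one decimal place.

2.1

germane load = total − intrinsic − extraneous
             = 7.3 − 2.7 − 2.5 = 2.1.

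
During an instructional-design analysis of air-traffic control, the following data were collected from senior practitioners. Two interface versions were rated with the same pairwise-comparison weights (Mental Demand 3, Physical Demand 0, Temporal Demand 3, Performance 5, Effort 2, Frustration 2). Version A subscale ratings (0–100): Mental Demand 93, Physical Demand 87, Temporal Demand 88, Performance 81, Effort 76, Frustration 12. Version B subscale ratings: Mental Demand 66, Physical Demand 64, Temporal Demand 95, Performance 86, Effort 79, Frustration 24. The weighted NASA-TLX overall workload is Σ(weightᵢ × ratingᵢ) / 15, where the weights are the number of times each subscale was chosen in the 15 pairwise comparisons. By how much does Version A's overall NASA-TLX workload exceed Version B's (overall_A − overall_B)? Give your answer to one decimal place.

0.3

Version A weighted sum = 3·93 + 0·87 + 3·88 + 5·81 + 2·76 + 2·12 = 279 + 0 + 264 + 405 + 152 + 24 = 1124; overall_A = 1124/15 = 74.9333.
Version B weighted sum = 3·66 + 0·64 + 3·95 + 5·86 + 2·79 + 2·24 = 198 + 0 + 285 + 430 + 158 + 48 = 1119; overall_B = 1119/15 = 74.6000.
Difference = 74.9333 − 74.6000 = 0.3333 ≈ 0.3.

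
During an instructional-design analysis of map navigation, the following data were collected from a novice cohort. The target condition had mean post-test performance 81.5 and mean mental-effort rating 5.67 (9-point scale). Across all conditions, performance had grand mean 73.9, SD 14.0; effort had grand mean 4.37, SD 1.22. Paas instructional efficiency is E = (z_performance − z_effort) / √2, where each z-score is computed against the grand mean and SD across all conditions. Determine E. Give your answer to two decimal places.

-0.37

z_performance = (81.5 − 73.9) / 14.0 = 7.6000 / 14.0 = 0.5429.
z_effort = (5.67 − 4.37) / 1.22 = 1.3000 / 1.22 = 1.0656.
z_P − z_E = 0.5429 − 1.0656 = -0.5227.
E = -0.5227 / √2 = -0.5227 / 1.41421 = -0.3696 ≈ -0.37.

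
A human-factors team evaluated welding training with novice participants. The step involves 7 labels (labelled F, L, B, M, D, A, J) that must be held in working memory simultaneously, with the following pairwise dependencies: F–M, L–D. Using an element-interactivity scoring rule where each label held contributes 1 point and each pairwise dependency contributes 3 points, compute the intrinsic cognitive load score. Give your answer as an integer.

Count of labels held simultaneously: 7.
Count of pairwise dependencies listed: 2.
Element contribution: 7 × 1 = 7.
Interaction contribution: 2 × 3 = 6.
Intrinsic load = 7 + 6 = 13.

13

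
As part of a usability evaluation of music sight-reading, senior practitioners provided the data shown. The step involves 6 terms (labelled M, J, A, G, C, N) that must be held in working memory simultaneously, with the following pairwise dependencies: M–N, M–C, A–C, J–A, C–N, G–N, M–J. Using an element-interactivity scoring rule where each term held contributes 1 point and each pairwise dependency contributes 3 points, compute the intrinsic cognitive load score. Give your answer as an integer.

Count of terms held simultaneously: 6.
Count of pairwise dependencies listed: 7.
Element contribution: 6 × 1 = 6.
Interaction contribution: 7 × 3 = 21.
Intrinsic load = 6 + 21 = 27.

27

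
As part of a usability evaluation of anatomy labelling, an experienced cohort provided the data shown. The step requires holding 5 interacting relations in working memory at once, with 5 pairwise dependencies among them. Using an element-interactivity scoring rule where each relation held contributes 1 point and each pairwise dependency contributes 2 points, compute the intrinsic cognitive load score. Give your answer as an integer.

15

Element contribution: 5 × 1 = 5.
Interaction contribution: 5 × 2 = 10.
Intrinsic load = 5 + 10 = 15.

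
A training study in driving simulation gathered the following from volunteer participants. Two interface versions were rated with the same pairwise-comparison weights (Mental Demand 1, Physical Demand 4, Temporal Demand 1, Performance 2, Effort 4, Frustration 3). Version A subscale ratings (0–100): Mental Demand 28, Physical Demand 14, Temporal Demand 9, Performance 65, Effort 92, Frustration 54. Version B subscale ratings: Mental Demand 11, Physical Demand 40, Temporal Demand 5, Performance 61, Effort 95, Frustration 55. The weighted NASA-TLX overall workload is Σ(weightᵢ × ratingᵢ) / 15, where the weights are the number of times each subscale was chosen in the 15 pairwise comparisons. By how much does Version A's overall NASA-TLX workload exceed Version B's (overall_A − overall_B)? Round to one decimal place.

-6.0

Version A weighted sum = 1·28 + 4·14 + 1·9 + 2·65 + 4·92 + 3·54 = 28 + 56 + 9 + 130 + 368 + 162 = 753; overall_A = 753/15 = 50.2000.
Version B weighted sum = 1·11 + 4·40 + 1·5 + 2·61 + 4·95 + 3·55 = 11 + 160 + 5 + 122 + 380 + 165 = 843; overall_B = 843/15 = 56.2000.
Difference = 50.2000 − 56.2000 = -6.0000 ≈ -6.0.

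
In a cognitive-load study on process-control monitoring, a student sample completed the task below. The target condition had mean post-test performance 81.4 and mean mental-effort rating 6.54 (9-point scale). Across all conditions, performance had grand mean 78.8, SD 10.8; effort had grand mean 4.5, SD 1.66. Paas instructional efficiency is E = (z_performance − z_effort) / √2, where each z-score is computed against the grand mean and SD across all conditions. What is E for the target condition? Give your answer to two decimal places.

z_performance = (81.4 − 78.8) / 10.8 = 2.6000 / 10.8 = 0.2407.
z_effort = (6.54 − 4.5) / 1.66 = 2.0400 / 1.66 = 1.2289.
z_P − z_E = 0.2407 − 1.2289 = -0.9882.
E = -0.9882 / √2 = -0.9882 / 1.41421 = -0.6988 ≈ -0.70.

-0.70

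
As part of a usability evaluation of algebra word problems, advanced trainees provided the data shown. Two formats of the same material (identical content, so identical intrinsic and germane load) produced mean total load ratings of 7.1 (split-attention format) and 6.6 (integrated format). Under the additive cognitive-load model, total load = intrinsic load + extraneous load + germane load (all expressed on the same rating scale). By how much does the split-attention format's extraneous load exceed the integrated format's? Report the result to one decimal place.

Intrinsic and germane load are equal across formats, so the difference in total load equals the difference in extraneous load.
Extraneous-load difference = 7.1 − 6.6 = 0.5.

0.5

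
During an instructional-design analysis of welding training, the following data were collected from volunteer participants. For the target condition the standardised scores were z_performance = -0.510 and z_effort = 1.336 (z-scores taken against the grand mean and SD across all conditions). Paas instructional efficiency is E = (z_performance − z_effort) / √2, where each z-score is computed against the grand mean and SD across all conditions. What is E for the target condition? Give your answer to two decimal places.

-1.31

z_P − z_E = -0.510 − 1.336 = -1.8460.
E = -1.8460 / √2 = -1.8460 / 1.41421 = -1.3053 ≈ -1.31.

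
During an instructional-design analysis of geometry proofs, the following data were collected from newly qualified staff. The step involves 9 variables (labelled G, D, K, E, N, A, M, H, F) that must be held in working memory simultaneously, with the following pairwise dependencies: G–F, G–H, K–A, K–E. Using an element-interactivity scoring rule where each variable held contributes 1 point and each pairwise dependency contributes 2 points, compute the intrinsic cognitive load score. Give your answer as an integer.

17

Count of variables held simultaneously: 9.
Count of pairwise dependencies listed: 4.
Element contribution: 9 × 1 = 9.
Interaction contribution: 4 × 2 = 8.
Intrinsic load = 9 + 8 = 17.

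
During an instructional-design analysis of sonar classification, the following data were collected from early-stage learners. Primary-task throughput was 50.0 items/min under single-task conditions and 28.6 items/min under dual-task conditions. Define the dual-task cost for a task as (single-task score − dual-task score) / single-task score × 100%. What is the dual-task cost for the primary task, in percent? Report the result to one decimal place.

Cost = (50.0 − 28.6) / 50.0 × 100%
     = 21.4000 / 50.0 × 100% = 42.8000%.
≈ 42.8%.

42.8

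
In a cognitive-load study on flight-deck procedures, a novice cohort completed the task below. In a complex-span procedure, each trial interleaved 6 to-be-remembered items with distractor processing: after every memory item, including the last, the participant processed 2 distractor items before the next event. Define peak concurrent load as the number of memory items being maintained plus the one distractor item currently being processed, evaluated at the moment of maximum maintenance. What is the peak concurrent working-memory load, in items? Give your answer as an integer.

Maintenance is greatest during the distractor(s) after memory item 6: all 6 memory items are being held.
One distractor item is concurrently being processed.
Peak concurrent load = 6 + 1 = 7 items.

7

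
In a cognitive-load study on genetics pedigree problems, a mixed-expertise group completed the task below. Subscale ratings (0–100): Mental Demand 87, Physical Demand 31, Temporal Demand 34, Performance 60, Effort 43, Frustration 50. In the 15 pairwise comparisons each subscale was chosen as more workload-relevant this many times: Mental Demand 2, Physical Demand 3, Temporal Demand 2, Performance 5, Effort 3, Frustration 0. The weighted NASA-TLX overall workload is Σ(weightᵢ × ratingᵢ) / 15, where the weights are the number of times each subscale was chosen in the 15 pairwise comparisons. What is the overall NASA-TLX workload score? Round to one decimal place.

The tallies are the weights (they sum to 15).
Weighted sum = 2·87 + 3·31 + 2·34 + 5·60 + 3·43 + 0·50
            = 174 + 93 + 68 + 300 + 129 + 0 = 764.
Overall workload = 764 / 15 = 50.9333 ≈ 50.9.

50.9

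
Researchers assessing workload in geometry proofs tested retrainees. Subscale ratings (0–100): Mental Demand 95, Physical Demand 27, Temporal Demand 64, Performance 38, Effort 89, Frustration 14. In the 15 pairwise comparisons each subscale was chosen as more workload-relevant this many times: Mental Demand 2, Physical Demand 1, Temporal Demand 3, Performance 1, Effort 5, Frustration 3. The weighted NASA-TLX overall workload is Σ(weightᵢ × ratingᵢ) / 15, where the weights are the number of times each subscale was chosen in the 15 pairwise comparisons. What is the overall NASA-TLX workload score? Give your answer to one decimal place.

The tallies are the weights (they sum to 15).
Weighted sum = 2·95 + 1·27 + 3·64 + 1·38 + 5·89 + 3·14
            = 190 + 27 + 192 + 38 + 445 + 42 = 934.
Overall workload = 934 / 15 = 62.2667 ≈ 62.3.

62.3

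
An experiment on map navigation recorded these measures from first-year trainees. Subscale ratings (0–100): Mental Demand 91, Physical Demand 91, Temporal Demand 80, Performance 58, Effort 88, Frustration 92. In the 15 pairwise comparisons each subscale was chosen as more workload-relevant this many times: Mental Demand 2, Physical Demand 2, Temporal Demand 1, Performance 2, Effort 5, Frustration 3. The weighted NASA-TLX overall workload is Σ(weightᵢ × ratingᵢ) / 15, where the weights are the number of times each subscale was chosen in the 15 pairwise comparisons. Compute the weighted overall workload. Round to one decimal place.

85.1

The tallies are the weights (they sum to 15).
Weighted sum = 2·91 + 2·91 + 1·80 + 2·58 + 5·88 + 3·92
            = 182 + 182 + 80 + 116 + 440 + 276 = 1276.
Overall workload = 1276 / 15 = 85.0667 ≈ 85.1.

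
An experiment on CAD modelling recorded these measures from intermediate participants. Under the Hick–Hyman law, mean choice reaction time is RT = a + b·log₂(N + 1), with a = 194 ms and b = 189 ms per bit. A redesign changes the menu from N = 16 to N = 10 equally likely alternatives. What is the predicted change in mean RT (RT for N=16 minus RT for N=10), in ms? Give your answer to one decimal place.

RT(16) = 194 + 189·log₂(17) = 194 + 189·4.0875 = 966.5375 ms.
RT(10) = 194 + 189·log₂(11) = 194 + 189·3.4594 = 847.8266 ms.
Difference = 966.5375 − 847.8266 = 118.7109 ≈ 118.7 ms.

118.7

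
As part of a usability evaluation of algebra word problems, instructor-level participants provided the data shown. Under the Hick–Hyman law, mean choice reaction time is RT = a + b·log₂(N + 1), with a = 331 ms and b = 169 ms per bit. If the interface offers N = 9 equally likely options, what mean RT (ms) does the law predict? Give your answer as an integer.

892

log₂(9 + 1) = log₂(10) = 3.3219.
RT = 331 + 169 × 3.3219 = 331 + 561.4011 = 892.4011 ms.
≈ 892 ms.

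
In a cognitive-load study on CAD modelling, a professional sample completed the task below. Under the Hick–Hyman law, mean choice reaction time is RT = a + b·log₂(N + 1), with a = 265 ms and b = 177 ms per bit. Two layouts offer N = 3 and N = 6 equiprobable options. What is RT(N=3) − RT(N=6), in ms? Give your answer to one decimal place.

RT(3) = 265 + 177·log₂(4) = 265 + 177·2.0000 = 619.0000 ms.
RT(6) = 265 + 177·log₂(7) = 265 + 177·2.8074 = 761.9098 ms.
Difference = 619.0000 − 761.9098 = -142.9098 ≈ -142.9 ms.

-142.9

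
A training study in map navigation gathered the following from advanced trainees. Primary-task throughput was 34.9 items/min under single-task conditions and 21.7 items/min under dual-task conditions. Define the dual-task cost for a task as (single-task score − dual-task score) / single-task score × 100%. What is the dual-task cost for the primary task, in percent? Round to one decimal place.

Cost = (34.9 − 21.7) / 34.9 × 100%
     = 13.2000 / 34.9 × 100% = 37.8223%.
≈ 37.8%.

37.8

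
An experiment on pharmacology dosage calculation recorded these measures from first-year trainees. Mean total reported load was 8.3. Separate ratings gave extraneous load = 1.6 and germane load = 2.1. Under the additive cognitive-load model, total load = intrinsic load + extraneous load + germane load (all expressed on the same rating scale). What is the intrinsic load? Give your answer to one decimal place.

4.6

intrinsic load = total − extraneous − germane
             = 8.3 − 1.6 − 2.1 = 4.6.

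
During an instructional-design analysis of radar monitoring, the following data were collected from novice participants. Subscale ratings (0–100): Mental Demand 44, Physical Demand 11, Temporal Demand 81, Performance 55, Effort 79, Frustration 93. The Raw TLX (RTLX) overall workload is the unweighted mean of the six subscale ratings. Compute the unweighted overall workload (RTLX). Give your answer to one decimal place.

Sum of ratings = 44 + 11 + 81 + 55 + 79 + 93 = 363.
RTLX = 363 / 6 = 60.5000 ≈ 60.5.

60.5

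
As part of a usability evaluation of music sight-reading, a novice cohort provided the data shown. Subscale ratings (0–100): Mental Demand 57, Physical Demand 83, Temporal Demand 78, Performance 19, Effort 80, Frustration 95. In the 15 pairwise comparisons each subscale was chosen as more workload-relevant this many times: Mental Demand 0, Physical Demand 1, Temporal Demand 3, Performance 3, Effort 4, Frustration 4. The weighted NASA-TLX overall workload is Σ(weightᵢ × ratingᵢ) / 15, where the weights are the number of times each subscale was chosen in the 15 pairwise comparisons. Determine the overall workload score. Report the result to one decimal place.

71.6

The tallies are the weights (they sum to 15).
Weighted sum = 0·57 + 1·83 + 3·78 + 3·19 + 4·80 + 4·95
            = 0 + 83 + 234 + 57 + 320 + 380 = 1074.
Overall workload = 1074 / 15 = 71.6000 ≈ 71.6.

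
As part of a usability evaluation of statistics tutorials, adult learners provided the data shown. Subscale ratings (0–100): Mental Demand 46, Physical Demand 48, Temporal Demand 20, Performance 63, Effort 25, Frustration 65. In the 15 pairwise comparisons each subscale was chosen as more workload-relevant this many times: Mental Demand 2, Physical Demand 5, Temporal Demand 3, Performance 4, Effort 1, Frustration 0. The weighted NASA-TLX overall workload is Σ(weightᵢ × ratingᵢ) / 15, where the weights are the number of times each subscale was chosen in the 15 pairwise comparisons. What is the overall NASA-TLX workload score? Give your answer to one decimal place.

The tallies are the weights (they sum to 15).
Weighted sum = 2·46 + 5·48 + 3·20 + 4·63 + 1·25 + 0·65
            = 92 + 240 + 60 + 252 + 25 + 0 = 669.
Overall workload = 669 / 15 = 44.6000 ≈ 44.6.

44.6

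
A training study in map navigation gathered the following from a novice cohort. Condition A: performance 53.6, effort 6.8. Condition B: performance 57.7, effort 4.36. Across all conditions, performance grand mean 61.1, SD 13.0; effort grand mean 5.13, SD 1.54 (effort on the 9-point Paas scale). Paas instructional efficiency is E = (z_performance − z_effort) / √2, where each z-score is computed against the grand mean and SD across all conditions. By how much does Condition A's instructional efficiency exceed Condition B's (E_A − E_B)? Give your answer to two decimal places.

Condition A: z_P = (53.6 − 61.1)/13.0 = -0.5769; z_E = (6.8 − 5.13)/1.54 = 1.0844; E_A = (-0.5769 − 1.0844)/√2 = -1.1747.
Condition B: z_P = (57.7 − 61.1)/13.0 = -0.2615; z_E = (4.36 − 5.13)/1.54 = -0.5000; E_B = (-0.2615 − (-0.5000))/√2 = 0.1686.
E_A − E_B = -1.1747 − 0.1686 = -1.3433 ≈ -1.34.

-1.34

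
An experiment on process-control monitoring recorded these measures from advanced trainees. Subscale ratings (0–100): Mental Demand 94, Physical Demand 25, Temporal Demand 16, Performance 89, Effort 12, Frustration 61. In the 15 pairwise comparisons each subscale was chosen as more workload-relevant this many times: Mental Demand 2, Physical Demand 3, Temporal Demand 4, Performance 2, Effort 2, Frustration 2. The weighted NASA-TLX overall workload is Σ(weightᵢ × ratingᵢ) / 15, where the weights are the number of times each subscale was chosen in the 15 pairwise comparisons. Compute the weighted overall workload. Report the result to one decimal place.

43.4

The tallies are the weights (they sum to 15).
Weighted sum = 2·94 + 3·25 + 4·16 + 2·89 + 2·12 + 2·61
            = 188 + 75 + 64 + 178 + 24 + 122 = 651.
Overall workload = 651 / 15 = 43.4000 ≈ 43.4.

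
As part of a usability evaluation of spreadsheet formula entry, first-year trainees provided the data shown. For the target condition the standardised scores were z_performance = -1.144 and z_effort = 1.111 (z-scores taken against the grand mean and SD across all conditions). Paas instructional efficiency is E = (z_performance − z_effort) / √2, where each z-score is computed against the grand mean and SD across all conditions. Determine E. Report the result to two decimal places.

z_P − z_E = -1.144 − 1.111 = -2.2550.
E = -2.2550 / √2 = -2.2550 / 1.41421 = -1.5945 ≈ -1.59.

-1.59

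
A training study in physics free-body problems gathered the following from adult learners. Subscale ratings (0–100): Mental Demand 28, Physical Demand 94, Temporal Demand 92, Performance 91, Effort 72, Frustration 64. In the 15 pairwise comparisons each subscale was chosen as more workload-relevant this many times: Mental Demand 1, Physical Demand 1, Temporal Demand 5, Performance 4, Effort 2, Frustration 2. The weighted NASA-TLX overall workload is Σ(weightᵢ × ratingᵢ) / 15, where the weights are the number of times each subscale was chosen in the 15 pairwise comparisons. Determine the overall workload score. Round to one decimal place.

81.2

The tallies are the weights (they sum to 15).
Weighted sum = 1·28 + 1·94 + 5·92 + 4·91 + 2·72 + 2·64
            = 28 + 94 + 460 + 364 + 144 + 128 = 1218.
Overall workload = 1218 / 15 = 81.2000 ≈ 81.2.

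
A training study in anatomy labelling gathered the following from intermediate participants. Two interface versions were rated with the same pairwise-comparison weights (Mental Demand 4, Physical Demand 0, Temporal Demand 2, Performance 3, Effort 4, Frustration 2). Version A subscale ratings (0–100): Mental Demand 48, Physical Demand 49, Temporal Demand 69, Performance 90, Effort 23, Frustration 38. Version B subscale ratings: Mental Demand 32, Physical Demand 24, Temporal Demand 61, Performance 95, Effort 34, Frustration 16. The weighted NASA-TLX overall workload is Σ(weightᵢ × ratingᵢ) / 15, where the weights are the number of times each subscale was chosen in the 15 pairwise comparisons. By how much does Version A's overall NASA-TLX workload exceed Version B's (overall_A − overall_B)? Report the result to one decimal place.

Version A weighted sum = 4·48 + 0·49 + 2·69 + 3·90 + 4·23 + 2·38 = 192 + 0 + 138 + 270 + 92 + 76 = 768; overall_A = 768/15 = 51.2000.
Version B weighted sum = 4·32 + 0·24 + 2·61 + 3·95 + 4·34 + 2·16 = 128 + 0 + 122 + 285 + 136 + 32 = 703; overall_B = 703/15 = 46.8667.
Difference = 51.2000 − 46.8667 = 4.3333 ≈ 4.3.

4.3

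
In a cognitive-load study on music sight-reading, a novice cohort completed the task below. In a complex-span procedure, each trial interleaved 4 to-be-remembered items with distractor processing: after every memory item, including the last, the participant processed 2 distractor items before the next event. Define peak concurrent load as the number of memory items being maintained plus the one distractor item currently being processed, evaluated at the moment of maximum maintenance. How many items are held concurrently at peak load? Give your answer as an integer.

5

Maintenance is greatest during the distractor(s) after memory item 4: all 4 memory items are being held.
One distractor item is concurrently being processed.
Peak concurrent load = 4 + 1 = 5 items.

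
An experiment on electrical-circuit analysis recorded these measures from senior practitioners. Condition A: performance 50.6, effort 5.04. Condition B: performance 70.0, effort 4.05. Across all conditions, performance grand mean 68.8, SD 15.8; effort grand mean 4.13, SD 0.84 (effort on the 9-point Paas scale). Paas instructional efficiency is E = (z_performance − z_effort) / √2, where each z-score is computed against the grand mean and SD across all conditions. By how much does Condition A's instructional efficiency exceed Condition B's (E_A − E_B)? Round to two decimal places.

-1.70

Condition A: z_P = (50.6 − 68.8)/15.8 = -1.1519; z_E = (5.04 − 4.13)/0.84 = 1.0833; E_A = (-1.1519 − 1.0833)/√2 = -1.5805.
Condition B: z_P = (70.0 − 68.8)/15.8 = 0.0759; z_E = (4.05 − 4.13)/0.84 = -0.0952; E_B = (0.0759 − (-0.0952))/√2 = 0.1210.
E_A − E_B = -1.5805 − 0.1210 = -1.7015 ≈ -1.70.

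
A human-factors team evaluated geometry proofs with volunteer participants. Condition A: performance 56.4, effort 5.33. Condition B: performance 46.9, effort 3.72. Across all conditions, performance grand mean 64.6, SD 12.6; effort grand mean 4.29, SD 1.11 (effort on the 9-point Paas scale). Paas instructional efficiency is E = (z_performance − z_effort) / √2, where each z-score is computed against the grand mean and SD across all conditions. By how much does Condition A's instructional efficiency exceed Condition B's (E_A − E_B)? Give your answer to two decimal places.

-0.49

Condition A: z_P = (56.4 − 64.6)/12.6 = -0.6508; z_E = (5.33 − 4.29)/1.11 = 0.9369; E_A = (-0.6508 − 0.9369)/√2 = -1.1227.
Condition B: z_P = (46.9 − 64.6)/12.6 = -1.4048; z_E = (3.72 − 4.29)/1.11 = -0.5135; E_B = (-1.4048 − (-0.5135))/√2 = -0.6302.
E_A − E_B = -1.1227 − (-0.6302) = -0.4925 ≈ -0.49.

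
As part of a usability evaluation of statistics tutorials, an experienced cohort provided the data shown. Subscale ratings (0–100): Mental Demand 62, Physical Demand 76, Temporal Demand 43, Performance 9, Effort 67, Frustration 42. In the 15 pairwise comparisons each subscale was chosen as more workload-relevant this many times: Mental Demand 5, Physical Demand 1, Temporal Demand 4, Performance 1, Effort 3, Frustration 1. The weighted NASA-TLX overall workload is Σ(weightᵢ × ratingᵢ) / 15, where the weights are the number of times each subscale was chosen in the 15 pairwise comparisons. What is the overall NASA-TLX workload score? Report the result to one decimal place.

54.0

The tallies are the weights (they sum to 15).
Weighted sum = 5·62 + 1·76 + 4·43 + 1·9 + 3·67 + 1·42
            = 310 + 76 + 172 + 9 + 201 + 42 = 810.
Overall workload = 810 / 15 = 54.0000 ≈ 54.0.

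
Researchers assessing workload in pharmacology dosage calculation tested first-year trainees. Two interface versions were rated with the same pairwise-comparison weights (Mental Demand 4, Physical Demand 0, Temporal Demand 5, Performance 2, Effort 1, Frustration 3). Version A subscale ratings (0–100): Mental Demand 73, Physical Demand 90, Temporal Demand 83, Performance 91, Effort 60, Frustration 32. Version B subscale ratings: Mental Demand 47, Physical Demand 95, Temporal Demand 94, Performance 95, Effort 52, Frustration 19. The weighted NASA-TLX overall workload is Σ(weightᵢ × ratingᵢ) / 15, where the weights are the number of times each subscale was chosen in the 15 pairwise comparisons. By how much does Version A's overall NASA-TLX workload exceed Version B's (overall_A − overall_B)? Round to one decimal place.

5.9

Version A weighted sum = 4·73 + 0·90 + 5·83 + 2·91 + 1·60 + 3·32 = 292 + 0 + 415 + 182 + 60 + 96 = 1045; overall_A = 1045/15 = 69.6667.
Version B weighted sum = 4·47 + 0·95 + 5·94 + 2·95 + 1·52 + 3·19 = 188 + 0 + 470 + 190 + 52 + 57 = 957; overall_B = 957/15 = 63.8000.
Difference = 69.6667 − 63.8000 = 5.8667 ≈ 5.9.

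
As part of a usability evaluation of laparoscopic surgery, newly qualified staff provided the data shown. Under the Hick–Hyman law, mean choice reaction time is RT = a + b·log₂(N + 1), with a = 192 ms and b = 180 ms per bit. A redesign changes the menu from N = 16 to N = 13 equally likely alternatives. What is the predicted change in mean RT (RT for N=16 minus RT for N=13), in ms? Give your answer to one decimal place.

50.4

RT(16) = 192 + 180·log₂(17) = 192 + 180·4.0875 = 927.7500 ms.
RT(13) = 192 + 180·log₂(14) = 192 + 180·3.8074 = 877.3320 ms.
Difference = 927.7500 − 877.3320 = 50.4180 ≈ 50.4 ms.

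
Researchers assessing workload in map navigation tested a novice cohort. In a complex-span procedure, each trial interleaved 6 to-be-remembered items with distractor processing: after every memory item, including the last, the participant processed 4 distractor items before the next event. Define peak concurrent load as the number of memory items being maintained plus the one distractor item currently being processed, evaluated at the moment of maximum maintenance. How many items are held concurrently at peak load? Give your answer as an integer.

Maintenance is greatest during the distractor(s) after memory item 6: all 6 memory items are being held.
One distractor item is concurrently being processed.
Peak concurrent load = 6 + 1 = 7 items.

7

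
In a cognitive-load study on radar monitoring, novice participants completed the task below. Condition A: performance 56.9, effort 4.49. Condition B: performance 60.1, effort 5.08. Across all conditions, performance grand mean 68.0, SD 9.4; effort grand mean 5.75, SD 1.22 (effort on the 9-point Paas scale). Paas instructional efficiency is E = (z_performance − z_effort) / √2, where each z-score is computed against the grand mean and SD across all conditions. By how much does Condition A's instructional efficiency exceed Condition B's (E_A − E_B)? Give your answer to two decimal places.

Condition A: z_P = (56.9 − 68.0)/9.4 = -1.1809; z_E = (4.49 − 5.75)/1.22 = -1.0328; E_A = (-1.1809 − (-1.0328))/√2 = -0.1047.
Condition B: z_P = (60.1 − 68.0)/9.4 = -0.8404; z_E = (5.08 − 5.75)/1.22 = -0.5492; E_B = (-0.8404 − (-0.5492))/√2 = -0.2059.
E_A − E_B = -0.1047 − (-0.2059) = 0.1012 ≈ 0.10.

0.10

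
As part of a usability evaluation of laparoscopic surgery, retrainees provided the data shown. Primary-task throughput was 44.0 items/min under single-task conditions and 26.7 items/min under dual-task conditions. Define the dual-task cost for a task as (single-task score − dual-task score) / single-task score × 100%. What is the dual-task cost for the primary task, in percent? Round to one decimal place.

39.3

Cost = (44.0 − 26.7) / 44.0 × 100%
     = 17.3000 / 44.0 × 100% = 39.3182%.
≈ 39.3%.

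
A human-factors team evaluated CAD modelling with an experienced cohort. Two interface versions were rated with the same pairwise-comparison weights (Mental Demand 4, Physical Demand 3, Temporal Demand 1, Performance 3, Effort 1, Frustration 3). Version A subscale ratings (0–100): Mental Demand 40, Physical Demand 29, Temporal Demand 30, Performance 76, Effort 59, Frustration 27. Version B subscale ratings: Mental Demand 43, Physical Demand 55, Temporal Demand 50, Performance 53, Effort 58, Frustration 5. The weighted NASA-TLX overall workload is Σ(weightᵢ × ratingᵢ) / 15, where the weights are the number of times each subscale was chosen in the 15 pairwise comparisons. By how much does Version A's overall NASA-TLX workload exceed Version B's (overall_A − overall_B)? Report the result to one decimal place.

1.7

Version A weighted sum = 4·40 + 3·29 + 1·30 + 3·76 + 1·59 + 3·27 = 160 + 87 + 30 + 228 + 59 + 81 = 645; overall_A = 645/15 = 43.0000.
Version B weighted sum = 4·43 + 3·55 + 1·50 + 3·53 + 1·58 + 3·5 = 172 + 165 + 50 + 159 + 58 + 15 = 619; overall_B = 619/15 = 41.2667.
Difference = 43.0000 − 41.2667 = 1.7333 ≈ 1.7.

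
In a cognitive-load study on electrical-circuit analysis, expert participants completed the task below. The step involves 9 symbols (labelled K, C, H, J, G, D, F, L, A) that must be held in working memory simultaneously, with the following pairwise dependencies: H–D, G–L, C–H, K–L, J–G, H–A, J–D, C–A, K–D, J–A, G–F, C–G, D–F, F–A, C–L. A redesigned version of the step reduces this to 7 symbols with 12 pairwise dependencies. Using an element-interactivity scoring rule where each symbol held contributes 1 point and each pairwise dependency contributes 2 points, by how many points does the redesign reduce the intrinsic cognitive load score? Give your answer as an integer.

Original: 9 × 1 + 15 × 2 = 9 + 30 = 39.
Redesigned: 7 × 1 + 12 × 2 = 7 + 24 = 31.
Reduction = 39 − 31 = 8.

8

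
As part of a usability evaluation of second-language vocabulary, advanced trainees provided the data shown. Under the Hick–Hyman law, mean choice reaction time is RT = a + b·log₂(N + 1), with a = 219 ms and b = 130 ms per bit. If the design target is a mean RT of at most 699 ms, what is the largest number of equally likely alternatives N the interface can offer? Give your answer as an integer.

Set 219 + 130·log₂(N + 1) ≤ 699.
log₂(N + 1) ≤ (699 − 219) / 130 = 3.6923.
N + 1 ≤ 2^3.6923 = 12.9269.
N ≤ 11.9269, so the largest integer N is 11.

11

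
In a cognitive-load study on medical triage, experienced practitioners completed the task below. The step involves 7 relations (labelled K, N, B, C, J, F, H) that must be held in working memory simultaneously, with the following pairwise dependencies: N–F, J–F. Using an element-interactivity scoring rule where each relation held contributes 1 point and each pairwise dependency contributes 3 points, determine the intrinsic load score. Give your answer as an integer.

13

Count of relations held simultaneously: 7.
Count of pairwise dependencies listed: 2.
Element contribution: 7 × 1 = 7.
Interaction contribution: 2 × 3 = 6.
Intrinsic load = 7 + 6 = 13.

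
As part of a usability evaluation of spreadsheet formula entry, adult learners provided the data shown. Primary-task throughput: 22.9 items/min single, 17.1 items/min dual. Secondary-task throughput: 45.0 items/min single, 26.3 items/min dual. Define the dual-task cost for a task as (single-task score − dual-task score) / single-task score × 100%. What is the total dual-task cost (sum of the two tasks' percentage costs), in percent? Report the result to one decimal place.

66.9

Primary cost = (22.9 − 17.1) / 22.9 × 100% = 25.3275%.
Secondary cost = (45.0 − 26.3) / 45.0 × 100% = 41.5556%.
Total = 25.3275% + 41.5556% = 66.8831% ≈ 66.9%.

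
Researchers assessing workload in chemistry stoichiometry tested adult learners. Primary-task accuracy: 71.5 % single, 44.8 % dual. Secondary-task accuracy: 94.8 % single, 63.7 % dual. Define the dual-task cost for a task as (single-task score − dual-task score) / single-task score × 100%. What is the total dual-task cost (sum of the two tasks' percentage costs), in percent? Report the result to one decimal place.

Primary cost = (71.5 − 44.8) / 71.5 × 100% = 37.3427%.
Secondary cost = (94.8 − 63.7) / 94.8 × 100% = 32.8059%.
Total = 37.3427% + 32.8059% = 70.1486% ≈ 70.1%.

70.1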